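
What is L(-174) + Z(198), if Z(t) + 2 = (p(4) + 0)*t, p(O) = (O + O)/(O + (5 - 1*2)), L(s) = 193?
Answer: 2921/7 ≈ 417.29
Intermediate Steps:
p(O) = 2*O/(3 + O) (p(O) = (2*O)/(O + (5 - 2)) = (2*O)/(O + 3) = (2*O)/(3 + O) = 2*O/(3 + O))
Z(t) = -2 + 8*t/7 (Z(t) = -2 + (2*4/(3 + 4) + 0)*t = -2 + (2*4/7 + 0)*t = -2 + (2*4*(⅐) + 0)*t = -2 + (8/7 + 0)*t = -2 + 8*t/7)
L(-174) + Z(198) = 193 + (-2 + (8/7)*198) = 193 + (-2 + 1584/7) = 193 + 1570/7 = 2921/7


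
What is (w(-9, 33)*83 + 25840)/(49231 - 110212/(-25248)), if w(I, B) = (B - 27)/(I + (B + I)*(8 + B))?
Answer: 53009223792/101001428125 ≈ 0.52484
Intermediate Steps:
w(I, B) = (-27 + B)/(I + (8 + B)*(B + I))
(w(-9, 33)*83 + 25840)/(49231 - 110212/(-25248)) = (((-27 + 33)/(33**2 + 8*33 + 9*(-9) + 33*(-9)))*83 + 25840)/(49231 - 110212/(-25248)) = ((6/(1089 + 264 - 81 - 297))*83 + 25840)/(49231 - 110212*(-1/25248)) = ((6/975)*83 + 25840)/(49231 + 27553/6312) = (((1/975)*6)*83 + 25840)/(310773625/6312) = ((2/325)*83 + 25840)*(6312/310773625) = (166/325 + 25840)*(6312/310773625) = (8398166/325)*(6312/310773625) = 53009223792/101001428125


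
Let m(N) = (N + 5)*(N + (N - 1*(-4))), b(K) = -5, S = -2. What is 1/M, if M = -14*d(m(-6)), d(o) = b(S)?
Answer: 1/70 ≈ 0.014286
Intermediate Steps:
m(N) = (4 + 2*N)*(5 + N) (m(N) = (5 + N)*(N + (N + 4)) = (5 + N)*(N + (4 + N)) = (5 + N)*(4 + 2*N) = (4 + 2*N)*(5 + N))
d(o) = -5
M = 70 (M = -14*(-5) = 70)
1/M = 1/70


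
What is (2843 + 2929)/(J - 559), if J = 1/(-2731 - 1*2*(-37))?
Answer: -1278017/123772 ≈ -10.326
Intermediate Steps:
J = -1/2657 (J = 1/(-2731 - 2*(-37)) = 1/(-2731 + 74) = 1/(-2657) = -1/2657 ≈ -0.00037636)
(2843 + 2929)/(J - 559) = (2843 + 2929)/(-1/2657 - 559) = 5772/(-1485264/2657) = 5772*(-2657/1485264) = -1278017/123772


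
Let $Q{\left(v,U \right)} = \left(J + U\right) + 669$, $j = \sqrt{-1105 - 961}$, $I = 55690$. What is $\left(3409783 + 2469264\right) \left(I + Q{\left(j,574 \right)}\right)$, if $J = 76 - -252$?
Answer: $336640110267$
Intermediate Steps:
$J = 328$ ($J = 76 + 252 = 328$)
$j = i \sqrt{2066}$ ($j = \sqrt{-2066} = i \sqrt{2066} \approx 45.453 i$)
$Q{\left(v,U \right)} = 997 + U$ ($Q{\left(v,U \right)} = \left(328 + U\right) + 669 = 997 + U$)
$\left(3409783 + 2469264\right) \left(I + Q{\left(j,574 \right)}\right) = \left(3409783 + 2469264\right) \left(55690 + \left(997 + 574\right)\right) = 5879047 \left(55690 + 1571\right) = 5879047 \cdot 57261 = 336640110267$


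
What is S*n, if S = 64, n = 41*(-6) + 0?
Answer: -15744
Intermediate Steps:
n = -246 (n = -246 + 0 = -246)
S*n = 64*(-246) = -15744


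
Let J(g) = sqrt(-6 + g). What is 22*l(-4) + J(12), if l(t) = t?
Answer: -88 + sqrt(6) ≈ -85.551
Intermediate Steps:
22*l(-4) + J(12) = 22*(-4) + sqrt(-6 + 12) = -88 + sqrt(6)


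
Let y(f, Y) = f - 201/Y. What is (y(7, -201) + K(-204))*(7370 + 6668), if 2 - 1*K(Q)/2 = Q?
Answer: 5895960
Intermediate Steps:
K(Q) = 4 - 2*Q
(y(7, -201) + K(-204))*(7370 + 6668) = ((7 - 201/(-201)) + (4 - 2*(-204)))*(7370 + 6668) = ((7 - 201*(-1/201)) + (4 + 408))*14038 = ((7 + 1) + 412)*14038 = (8 + 412)*14038 = 420*14038 = 5895960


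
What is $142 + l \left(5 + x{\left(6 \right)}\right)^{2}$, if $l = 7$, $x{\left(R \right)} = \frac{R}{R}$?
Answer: $394$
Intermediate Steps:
$x{\left(R \right)} = 1$
$142 + l \left(5 + x{\left(6 \right)}\right)^{2} = 142 + 7 \left(5 + 1\right)^{2} = 142 + 7 \cdot 6^{2} = 142 + 7 \cdot 36 = 142 + 252 = 394$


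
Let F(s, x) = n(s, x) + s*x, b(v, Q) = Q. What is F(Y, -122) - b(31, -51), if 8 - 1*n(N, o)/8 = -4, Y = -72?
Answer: 8931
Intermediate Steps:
n(N, o) = 96 (n(N, o) = 64 - 8*(-4) = 64 + 32 = 96)
F(s, x) = 96 + s*x
F(Y, -122) - b(31, -51) = (96 - 72*(-122)) - 1*(-51) = (96 + 8784) + 51 = 8880 + 51 = 8931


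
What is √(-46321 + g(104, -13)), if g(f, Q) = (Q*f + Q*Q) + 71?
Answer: I*√47433 ≈ 217.79*I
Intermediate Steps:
g(f, Q) = 71 + Q² + Q*f (g(f, Q) = (Q*f + Q²) + 71 = (Q² + Q*f) + 71 = 71 + Q² + Q*f)
√(-46321 + g(104, -13)) = √(-46321 + (71 + (-13)² - 13*104)) = √(-46321 + (71 + 169 - 1352)) = √(-46321 - 1112) = √(-47433) = I*√47433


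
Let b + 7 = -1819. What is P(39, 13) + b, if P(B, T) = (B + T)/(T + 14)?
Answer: -49250/27 ≈ -1824.1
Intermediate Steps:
P(B, T) = (B + T)/(14 + T)
b = -1826 (b = -7 - 1819 = -1826)
P(39, 13) + b = (39 + 13)/(14 + 13) - 1826 = 52/27 - 1826 = -49250/27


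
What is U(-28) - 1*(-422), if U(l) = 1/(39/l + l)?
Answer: 347278/823 ≈ 421.97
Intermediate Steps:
U(l) = 1/(l + 39/l)
U(-28) - 1*(-422) = -28/(39 + (-28)²) - 1*(-422) = -28/(39 + 784) + 422 = -28/823 + 422 = 347278/823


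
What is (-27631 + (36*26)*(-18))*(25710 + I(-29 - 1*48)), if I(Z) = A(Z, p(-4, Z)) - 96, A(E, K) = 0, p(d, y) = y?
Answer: -1139285106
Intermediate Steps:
I(Z) = -96 (I(Z) = 0 - 96 = -96)
(-27631 + (36*26)*(-18))*(25710 + I(-29 - 1*48)) = (-27631 + (36*26)*(-18))*(25710 - 96) = (-27631 + 936*(-18))*25614 = (-27631 - 16848)*25614 = -44479*25614 = -1139285106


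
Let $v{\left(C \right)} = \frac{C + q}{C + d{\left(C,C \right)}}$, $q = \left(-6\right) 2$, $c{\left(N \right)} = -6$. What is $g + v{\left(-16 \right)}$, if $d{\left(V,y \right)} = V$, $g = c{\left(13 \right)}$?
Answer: $- \frac{41}{8} \approx -5.125$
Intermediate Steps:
$g = -6$
$q = -12$
$v{\left(C \right)} = \frac{-12 + C}{2 C}$ ($v{\left(C \right)} = \frac{C - 12}{C + C} = \frac{-12 + C}{2 C}$)
$g + v{\left(-16 \right)} = -6 + \frac{-12 - 16}{2 \left(-16\right)} = -6 + \frac{1}{2} \left(- \frac{1}{16}\right) \left(-28\right) = -6 + \frac{7}{8} = - \frac{41}{8}$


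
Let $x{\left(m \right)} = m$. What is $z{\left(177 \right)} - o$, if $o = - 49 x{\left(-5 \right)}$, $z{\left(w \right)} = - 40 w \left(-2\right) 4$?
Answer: $56395$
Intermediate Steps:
$z{\left(w \right)} = 320 w$ ($z{\left(w \right)} = - 40 - 2 w 4 = - 40 \left(- 8 w\right) = 320 w$)
$o = 245$ ($o = \left(-49\right) \left(-5\right) = 245$)
$z{\left(177 \right)} - o = 320 \cdot 177 - 245 = 56640 - 245 = 56395$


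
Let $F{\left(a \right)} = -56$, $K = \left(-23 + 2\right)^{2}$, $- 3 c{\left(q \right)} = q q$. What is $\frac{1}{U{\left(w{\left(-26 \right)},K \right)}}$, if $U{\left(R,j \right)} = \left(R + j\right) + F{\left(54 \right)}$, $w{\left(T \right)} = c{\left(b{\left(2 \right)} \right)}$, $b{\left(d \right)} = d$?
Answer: $\frac{3}{1151} \approx 0.0026064$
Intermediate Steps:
$c{\left(q \right)} = - \frac{q^{2}}{3}$ ($c{\left(q \right)} = - \frac{q q}{3} = - \frac{q^{2}}{3}$)
$w{\left(T \right)} = - \frac{4}{3}$ ($w{\left(T \right)} = - \frac{2^{2}}{3} = \left(- \frac{1}{3}\right) 4 = - \frac{4}{3}$)
$K = 441$ ($K = \left(-21\right)^{2} = 441$)
$U{\left(R,j \right)} = -56 + R + j$ ($U{\left(R,j \right)} = \left(R + j\right) - 56 = -56 + R + j$)
$\frac{1}{U{\left(w{\left(-26 \right)},K \right)}} = \frac{1}{-56 - \frac{4}{3} + 441} = \frac{1}{\frac{1151}{3}} = \frac{3}{1151}$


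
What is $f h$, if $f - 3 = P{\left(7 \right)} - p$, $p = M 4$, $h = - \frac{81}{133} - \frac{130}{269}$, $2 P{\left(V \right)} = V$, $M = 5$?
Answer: $\frac{1055133}{71554} \approx 14.746$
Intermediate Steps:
$P{\left(V \right)} = \frac{V}{2}$
$h = - \frac{39079}{35777}$ ($h = \left(-81\right) \frac{1}{133} - \frac{130}{269} = - \frac{81}{133} - \frac{130}{269} = - \frac{39079}{35777} \approx -1.0923$)
$p = 20$ ($p = 5 \cdot 4 = 20$)
$f = - \frac{27}{2}$ ($f = 3 + \left(\frac{1}{2} \cdot 7 - 20\right) = 3 + \left(\frac{7}{2} - 20\right) = 3 - \frac{33}{2} = - \frac{27}{2} \approx -13.5$)
$f h = \left(- \frac{27}{2}\right) \left(- \frac{39079}{35777}\right) = \frac{1055133}{71554}$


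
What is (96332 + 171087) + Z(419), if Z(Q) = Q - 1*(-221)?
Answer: 268059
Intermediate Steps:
Z(Q) = 221 + Q (Z(Q) = Q + 221 = 221 + Q)
(96332 + 171087) + Z(419) = (96332 + 171087) + (221 + 419) = 267419 + 640 = 268059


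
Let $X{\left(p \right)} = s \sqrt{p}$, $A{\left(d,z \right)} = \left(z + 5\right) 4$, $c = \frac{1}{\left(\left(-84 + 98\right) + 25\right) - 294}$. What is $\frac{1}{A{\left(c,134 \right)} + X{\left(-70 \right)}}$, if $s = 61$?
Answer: $\frac{278}{284803} - \frac{61 i \sqrt{70}}{569606} \approx 0.00097611 - 0.00089599 i$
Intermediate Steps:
$c = - \frac{1}{255}$ ($c = \frac{1}{\left(14 + 25\right) - 294} = \frac{1}{39 - 294} = \frac{1}{-255} = - \frac{1}{255} \approx -0.0039216$)
$A{\left(d,z \right)} = 20 + 4 z$ ($A{\left(d,z \right)} = \left(5 + z\right) 4 = 20 + 4 z$)
$X{\left(p \right)} = 61 \sqrt{p}$
$\frac{1}{A{\left(c,134 \right)} + X{\left(-70 \right)}} = \frac{1}{\left(20 + 4 \cdot 134\right) + 61 \sqrt{-70}} = \frac{1}{\left(20 + 536\right) + 61 i \sqrt{70}} = \frac{1}{556 + 61 i \sqrt{70}}$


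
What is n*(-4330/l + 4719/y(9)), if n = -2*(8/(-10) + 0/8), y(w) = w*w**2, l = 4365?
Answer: 1033592/117855 ≈ 8.7700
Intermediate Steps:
y(w) = w**3
n = 8/5 (n = -2*(8*(-1/10) + 0*(1/8)) = -2*(-4/5 + 0) = -2*(-4/5) = 8/5 ≈ 1.6000)
n*(-4330/l + 4719/y(9)) = 8*(-4330/4365 + 4719/(9**3))/5 = 8*(-4330*1/4365 + 4719/729)/5 = 8*(-866/873 + 4719*(1/729))/5 = 8*(-866/873 + 1573/243)/5 = (8/5)*(129199/23571) = 1033592/117855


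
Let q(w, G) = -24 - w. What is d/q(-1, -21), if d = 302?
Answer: -302/23 ≈ -13.130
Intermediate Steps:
d/q(-1, -21) = 302/(-24 - 1*(-1)) = 302/(-24 + 1) = 302/(-23) = 302*(-1/23) = -302/23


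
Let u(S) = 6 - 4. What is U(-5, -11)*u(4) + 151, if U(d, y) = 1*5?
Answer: 161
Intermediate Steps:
U(d, y) = 5
u(S) = 2
U(-5, -11)*u(4) + 151 = 5*2 + 151 = 10 + 151 = 161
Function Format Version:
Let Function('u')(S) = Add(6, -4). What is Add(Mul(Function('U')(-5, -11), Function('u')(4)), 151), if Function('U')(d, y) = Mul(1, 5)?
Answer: 161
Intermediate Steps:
Function('U')(d, y) = 5
Function('u')(S) = 2
Add(Mul(Function('U')(-5, -11), Function('u')(4)), 151) = Add(Mul(5, 2), 151) = Add(10, 151) = 161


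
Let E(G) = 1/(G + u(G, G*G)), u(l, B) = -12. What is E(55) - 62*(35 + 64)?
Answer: -263933/43 ≈ -6138.0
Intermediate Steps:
E(G) = 1/(-12 + G) (E(G) = 1/(G - 12) = 1/(-12 + G))
E(55) - 62*(35 + 64) = 1/(-12 + 55) - 62*(35 + 64) = 1/43 - 62*99 = 1/43 - 6138 = -263933/43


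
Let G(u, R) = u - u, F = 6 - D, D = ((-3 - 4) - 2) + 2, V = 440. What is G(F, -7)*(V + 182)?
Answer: 0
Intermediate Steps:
D = -7 (D = (-7 - 2) + 2 = -9 + 2 = -7)
F = 13 (F = 6 - 1*(-7) = 6 + 7 = 13)
G(u, R) = 0
G(F, -7)*(V + 182) = 0*(440 + 182) = 0*622 = 0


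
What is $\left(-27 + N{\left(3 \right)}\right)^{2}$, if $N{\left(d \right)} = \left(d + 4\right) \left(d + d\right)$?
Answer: $225$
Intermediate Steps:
$N{\left(d \right)} = 2 d \left(4 + d\right)$ ($N{\left(d \right)} = \left(4 + d\right) 2 d = 2 d \left(4 + d\right)$)
$\left(-27 + N{\left(3 \right)}\right)^{2} = \left(-27 + 2 \cdot 3 \left(4 + 3\right)\right)^{2} = \left(-27 + 2 \cdot 3 \cdot 7\right)^{2} = \left(-27 + 42\right)^{2} = 15^{2} = 225$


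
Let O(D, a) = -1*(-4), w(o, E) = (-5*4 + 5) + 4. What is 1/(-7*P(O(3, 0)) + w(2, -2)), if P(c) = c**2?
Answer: -1/123 ≈ -0.0081301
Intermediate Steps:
w(o, E) = -11 (w(o, E) = (-20 + 5) + 4 = -15 + 4 = -11)
O(D, a) = 4
1/(-7*P(O(3, 0)) + w(2, -2)) = 1/(-7*4**2 - 11) = 1/(-7*16 - 11) = 1/(-112 - 11) = 1/(-123) = -1/123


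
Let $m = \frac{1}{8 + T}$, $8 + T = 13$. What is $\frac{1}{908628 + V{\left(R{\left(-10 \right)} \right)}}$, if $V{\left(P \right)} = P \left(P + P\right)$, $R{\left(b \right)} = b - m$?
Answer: $\frac{169}{153592454} \approx 1.1003 \cdot 10^{-6}$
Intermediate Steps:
$T = 5$ ($T = -8 + 13 = 5$)
$m = \frac{1}{13}$ ($m = \frac{1}{8 + 5} = \frac{1}{13} \approx 0.076923$)
$R{\left(b \right)} = - \frac{1}{13} + b$ ($R{\left(b \right)} = b - \frac{1}{13} = - \frac{1}{13} + b$)
$V{\left(P \right)} = 2 P^{2}$ ($V{\left(P \right)} = P 2 P = 2 P^{2}$)
$\frac{1}{908628 + V{\left(R{\left(-10 \right)} \right)}} = \frac{1}{908628 + 2 \left(- \frac{1}{13} - 10\right)^{2}} = \frac{1}{908628 + 2 \left(- \frac{131}{13}\right)^{2}} = \frac{1}{908628 + 2 \cdot \frac{17161}{169}} = \frac{1}{908628 + \frac{34322}{169}} = \frac{1}{\frac{153592454}{169}} = \frac{169}{153592454}$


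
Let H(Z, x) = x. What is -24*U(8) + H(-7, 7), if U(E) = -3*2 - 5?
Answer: 271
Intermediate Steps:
U(E) = -11 (U(E) = -6 - 5 = -11)
-24*U(8) + H(-7, 7) = -24*(-11) + 7 = 264 + 7 = 271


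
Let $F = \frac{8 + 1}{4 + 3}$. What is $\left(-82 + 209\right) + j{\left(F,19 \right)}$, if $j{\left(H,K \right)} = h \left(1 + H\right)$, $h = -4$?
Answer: $\frac{825}{7} \approx 117.86$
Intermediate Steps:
$F = \frac{9}{7} \approx 1.2857$
$j{\left(H,K \right)} = -4 - 4 H$ ($j{\left(H,K \right)} = - 4 \left(1 + H\right) = -4 - 4 H$)
$\left(-82 + 209\right) + j{\left(F,19 \right)} = \left(-82 + 209\right) - \frac{64}{7} = 127 - \frac{64}{7} = \frac{825}{7}$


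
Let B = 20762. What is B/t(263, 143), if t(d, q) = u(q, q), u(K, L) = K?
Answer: 20762/143 ≈ 145.19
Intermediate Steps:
t(d, q) = q
B/t(263, 143) = 20762/143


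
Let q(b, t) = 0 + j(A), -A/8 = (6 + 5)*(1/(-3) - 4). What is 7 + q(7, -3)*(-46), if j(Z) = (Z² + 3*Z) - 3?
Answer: -60674167/9 ≈ -6.7416e+6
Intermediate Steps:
A = 1144/3 (A = -8*(6 + 5)*(1/(-3) - 4) = -88*(-⅓ - 4) = -88*(-13)/3 = -8*(-143/3) = 1144/3 ≈ 381.33)
j(Z) = -3 + Z² + 3*Z
q(b, t) = 1319005/9 (q(b, t) = 0 + (-3 + (1144/3)² + 3*(1144/3)) = 0 + (-3 + 1308736/9 + 1144) = 0 + 1319005/9 = 1319005/9)
7 + q(7, -3)*(-46) = 7 + (1319005/9)*(-46) = 7 - 60674230/9 = -60674167/9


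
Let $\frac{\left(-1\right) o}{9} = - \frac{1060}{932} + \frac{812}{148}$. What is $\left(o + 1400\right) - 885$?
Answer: $\frac{4102369}{8621} \approx 475.86$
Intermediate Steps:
$o = - \frac{337446}{8621}$ ($o = - 9 \left(- \frac{1060}{932} + \frac{812}{148}\right) = - 9 \left(\left(-1060\right) \frac{1}{932} + 812 \cdot \frac{1}{148}\right) = - 9 \left(- \frac{265}{233} + \frac{203}{37}\right) = \left(-9\right) \frac{37494}{8621} = - \frac{337446}{8621} \approx -39.142$)
$\left(o + 1400\right) - 885 = \left(- \frac{337446}{8621} + 1400\right) - 885 = \frac{11731954}{8621} - 885 = \frac{4102369}{8621}$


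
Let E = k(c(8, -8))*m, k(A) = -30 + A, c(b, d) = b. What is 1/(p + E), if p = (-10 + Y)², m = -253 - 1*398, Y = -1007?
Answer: 1/1048611 ≈ 9.5364e-7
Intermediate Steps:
m = -651 (m = -253 - 398 = -651)
E = 14322 (E = (-30 + 8)*(-651) = -22*(-651) = 14322)
p = 1034289 (p = (-10 - 1007)² = (-1017)² = 1034289)
1/(p + E) = 1/(1034289 + 14322) = 1/1048611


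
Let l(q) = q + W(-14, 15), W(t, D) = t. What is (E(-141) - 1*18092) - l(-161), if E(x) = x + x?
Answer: -18199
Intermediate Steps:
E(x) = 2*x
l(q) = -14 + q (l(q) = q - 14 = -14 + q)
(E(-141) - 1*18092) - l(-161) = (2*(-141) - 1*18092) - (-14 - 161) = (-282 - 18092) - 1*(-175) = -18374 + 175 = -18199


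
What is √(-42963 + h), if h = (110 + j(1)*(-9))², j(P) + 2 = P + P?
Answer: I*√30863 ≈ 175.68*I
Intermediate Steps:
j(P) = -2 + 2*P (j(P) = -2 + (P + P) = -2 + 2*P)
h = 12100 (h = (110 + (-2 + 2*1)*(-9))² = (110 + (-2 + 2)*(-9))² = (110 + 0*(-9))² = (110 + 0)² = 110² = 12100)
√(-42963 + h) = √(-42963 + 12100) = √(-30863) = I*√30863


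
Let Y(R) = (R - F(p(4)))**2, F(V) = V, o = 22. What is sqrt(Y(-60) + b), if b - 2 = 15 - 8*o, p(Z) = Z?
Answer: sqrt(3937) ≈ 62.746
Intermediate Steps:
b = -159 (b = 2 + (15 - 8*22) = 2 + (15 - 176) = 2 - 161 = -159)
Y(R) = (-4 + R)**2 (Y(R) = (R - 1*4)**2 = (R - 4)**2 = (-4 + R)**2)
sqrt(Y(-60) + b) = sqrt((-4 - 60)**2 - 159) = sqrt((-64)**2 - 159) = sqrt(4096 - 159) = sqrt(3937)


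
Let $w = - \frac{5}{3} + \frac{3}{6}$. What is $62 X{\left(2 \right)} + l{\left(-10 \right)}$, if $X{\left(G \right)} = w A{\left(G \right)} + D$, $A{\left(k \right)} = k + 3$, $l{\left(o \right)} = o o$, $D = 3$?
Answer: $- \frac{227}{3} \approx -75.667$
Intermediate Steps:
$w = - \frac{7}{6}$ ($w = \left(-5\right) \frac{1}{3} + 3 \cdot \frac{1}{6} = - \frac{5}{3} + \frac{1}{2} = - \frac{7}{6} \approx -1.1667$)
$l{\left(o \right)} = o^{2}$
$A{\left(k \right)} = 3 + k$
$X{\left(G \right)} = - \frac{1}{2} - \frac{7 G}{6}$ ($X{\left(G \right)} = - \frac{7 \left(3 + G\right)}{6} + 3 = \left(- \frac{7}{2} - \frac{7 G}{6}\right) + 3 = - \frac{1}{2} - \frac{7 G}{6}$)
$62 X{\left(2 \right)} + l{\left(-10 \right)} = 62 \left(- \frac{1}{2} - \frac{7}{3}\right) + \left(-10\right)^{2} = 62 \left(- \frac{1}{2} - \frac{7}{3}\right) + 100 = 62 \left(- \frac{17}{6}\right) + 100 = - \frac{527}{3} + 100 = - \frac{227}{3}$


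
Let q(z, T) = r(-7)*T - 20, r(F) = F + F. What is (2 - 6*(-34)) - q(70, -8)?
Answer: 114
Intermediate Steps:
r(F) = 2*F
q(z, T) = -20 - 14*T (q(z, T) = (2*(-7))*T - 20 = -14*T - 20 = -20 - 14*T)
(2 - 6*(-34)) - q(70, -8) = (2 - 6*(-34)) - (-20 - 14*(-8)) = (2 + 204) - (-20 + 112) = 206 - 1*92 = 206 - 92 = 114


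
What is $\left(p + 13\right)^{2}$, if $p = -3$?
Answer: $100$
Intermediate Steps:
$\left(p + 13\right)^{2} = \left(-3 + 13\right)^{2} = 10^{2} = 100$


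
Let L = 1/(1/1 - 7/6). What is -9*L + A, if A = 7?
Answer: 61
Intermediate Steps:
L = -6 (L = 1/(1*1 - 7*⅙) = 1/(1 - 7/6) = 1/(-⅙) = -6)
-9*L + A = -9*(-6) + 7 = 54 + 7 = 61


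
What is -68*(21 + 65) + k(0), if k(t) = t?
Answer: -5848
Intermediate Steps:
-68*(21 + 65) + k(0) = -68*(21 + 65) + 0 = -68*86 + 0 = -5848 + 0 = -5848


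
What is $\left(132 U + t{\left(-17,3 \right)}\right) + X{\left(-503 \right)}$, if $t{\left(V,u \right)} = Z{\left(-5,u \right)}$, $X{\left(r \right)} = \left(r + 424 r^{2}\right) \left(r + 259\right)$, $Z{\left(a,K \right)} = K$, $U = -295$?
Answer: $-26175215309$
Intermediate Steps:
$X{\left(r \right)} = \left(259 + r\right) \left(r + 424 r^{2}\right)$ ($X{\left(r \right)} = \left(r + 424 r^{2}\right) \left(259 + r\right) = \left(259 + r\right) \left(r + 424 r^{2}\right)$)
$t{\left(V,u \right)} = u$
$\left(132 U + t{\left(-17,3 \right)}\right) + X{\left(-503 \right)} = \left(132 \left(-295\right) + 3\right) - 503 \left(259 + 424 \left(-503\right)^{2} + 109817 \left(-503\right)\right) = \left(-38940 + 3\right) - 503 \left(259 + 424 \cdot 253009 - 55237951\right) = -38937 - 503 \left(259 + 107275816 - 55237951\right) = -38937 - 26175176372 = -26175215309$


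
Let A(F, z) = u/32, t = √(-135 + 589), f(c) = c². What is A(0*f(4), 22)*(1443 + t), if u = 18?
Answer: 12987/16 + 9*√454/16 ≈ 823.67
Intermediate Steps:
t = √454 ≈ 21.307
A(F, z) = 9/16 (A(F, z) = 18/32 = 18*(1/32) = 9/16)
A(0*f(4), 22)*(1443 + t) = 9*(1443 + √454)/16 = 12987/16 + 9*√454/16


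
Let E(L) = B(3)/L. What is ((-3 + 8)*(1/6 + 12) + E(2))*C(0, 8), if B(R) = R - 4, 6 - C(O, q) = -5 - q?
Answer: 3439/3 ≈ 1146.3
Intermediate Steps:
C(O, q) = 11 + q (C(O, q) = 6 - (-5 - q) = 6 + (5 + q) = 11 + q)
B(R) = -4 + R
E(L) = -1/L (E(L) = (-4 + 3)/L = -1/L)
((-3 + 8)*(1/6 + 12) + E(2))*C(0, 8) = ((-3 + 8)*(1/6 + 12) - 1/2)*(11 + 8) = (5*(⅙ + 12) - 1*½)*19 = (5*(73/6) - ½)*19 = (365/6 - ½)*19 = (181/3)*19 = 3439/3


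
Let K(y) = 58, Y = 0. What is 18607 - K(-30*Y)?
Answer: 18549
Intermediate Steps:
18607 - K(-30*Y) = 18607 - 1*58 = 18607 - 58 = 18549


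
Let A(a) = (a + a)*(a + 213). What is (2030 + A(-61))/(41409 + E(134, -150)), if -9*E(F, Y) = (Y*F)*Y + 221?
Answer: 74313/1321270 ≈ 0.056244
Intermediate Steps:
E(F, Y) = -221/9 - F*Y²/9 (E(F, Y) = -((Y*F)*Y + 221)/9 = -((F*Y)*Y + 221)/9 = -(F*Y² + 221)/9 = -(221 + F*Y²)/9 = -221/9 - F*Y²/9)
A(a) = 2*a*(213 + a) (A(a) = (2*a)*(213 + a) = 2*a*(213 + a))
(2030 + A(-61))/(41409 + E(134, -150)) = (2030 + 2*(-61)*(213 - 61))/(41409 + (-221/9 - ⅑*134*(-150)²)) = (2030 + 2*(-61)*152)/(41409 + (-221/9 - ⅑*134*22500)) = (2030 - 18544)/(41409 + (-221/9 - 335000)) = -16514/(41409 - 3015221/9) = -16514/(-2642540/9) = -16514*(-9/2642540) = 74313/1321270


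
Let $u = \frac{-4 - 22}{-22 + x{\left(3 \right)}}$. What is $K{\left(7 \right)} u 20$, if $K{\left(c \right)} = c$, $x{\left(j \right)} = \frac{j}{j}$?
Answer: $\frac{520}{3} \approx 173.33$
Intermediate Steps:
$x{\left(j \right)} = 1$
$u = \frac{26}{21}$ ($u = \frac{-4 - 22}{-22 + 1} = - \frac{26}{-21} = \left(-26\right) \left(- \frac{1}{21}\right) = \frac{26}{21} \approx 1.2381$)
$K{\left(7 \right)} u 20 = 7 \cdot \frac{26}{21} \cdot 20 = \frac{26}{3} \cdot 20 = \frac{520}{3}$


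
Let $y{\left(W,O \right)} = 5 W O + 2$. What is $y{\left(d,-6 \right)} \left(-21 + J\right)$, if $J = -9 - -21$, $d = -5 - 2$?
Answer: $-1908$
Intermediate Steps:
$d = -7$
$y{\left(W,O \right)} = 2 + 5 O W$ ($y{\left(W,O \right)} = 5 O W + 2 = 2 + 5 O W$)
$J = 12$ ($J = -9 + 21 = 12$)
$y{\left(d,-6 \right)} \left(-21 + J\right) = \left(2 + 5 \left(-6\right) \left(-7\right)\right) \left(-21 + 12\right) = \left(2 + 210\right) \left(-9\right) = 212 \left(-9\right) = -1908$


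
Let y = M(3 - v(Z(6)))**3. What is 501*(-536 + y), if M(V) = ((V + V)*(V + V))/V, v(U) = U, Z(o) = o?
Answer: -1134264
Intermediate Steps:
M(V) = 4*V (M(V) = ((2*V)*(2*V))/V = (4*V**2)/V = 4*V)
y = -1728 (y = (4*(3 - 1*6))**3 = (4*(3 - 6))**3 = (4*(-3))**3 = (-12)**3 = -1728)
501*(-536 + y) = 501*(-536 - 1728) = 501*(-2264) = -1134264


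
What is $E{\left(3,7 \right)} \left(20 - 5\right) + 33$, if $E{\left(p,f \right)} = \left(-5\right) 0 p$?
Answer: $33$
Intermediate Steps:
$E{\left(p,f \right)} = 0$ ($E{\left(p,f \right)} = 0 p = 0$)
$E{\left(3,7 \right)} \left(20 - 5\right) + 33 = 0 \left(20 - 5\right) + 33 = 0 \cdot 15 + 33 = 0 + 33 = 33$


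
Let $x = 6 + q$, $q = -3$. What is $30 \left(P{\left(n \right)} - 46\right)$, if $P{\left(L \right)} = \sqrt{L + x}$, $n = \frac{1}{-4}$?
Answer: $-1380 + 15 \sqrt{11} \approx -1330.3$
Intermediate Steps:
$x = 3$ ($x = 6 - 3 = 3$)
$n = - \frac{1}{4} \approx -0.25$
$P{\left(L \right)} = \sqrt{3 + L}$ ($P{\left(L \right)} = \sqrt{L + 3} = \sqrt{3 + L}$)
$30 \left(P{\left(n \right)} - 46\right) = 30 \left(\sqrt{3 - \frac{1}{4}} - 46\right) = 30 \left(\sqrt{\frac{11}{4}} - 46\right) = 30 \left(\frac{\sqrt{11}}{2} - 46\right) = 30 \left(-46 + \frac{\sqrt{11}}{2}\right) = -1380 + 15 \sqrt{11}$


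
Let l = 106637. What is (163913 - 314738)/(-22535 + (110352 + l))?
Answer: -50275/64818 ≈ -0.77563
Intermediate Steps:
(163913 - 314738)/(-22535 + (110352 + l)) = (163913 - 314738)/(-22535 + (110352 + 106637)) = -150825/(-22535 + 216989) = -150825/194454 = -150825*1/194454 = -50275/64818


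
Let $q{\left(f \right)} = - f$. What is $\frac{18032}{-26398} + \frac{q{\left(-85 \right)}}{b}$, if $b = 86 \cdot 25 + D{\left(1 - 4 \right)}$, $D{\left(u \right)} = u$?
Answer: $- \frac{18235437}{28338253} \approx -0.64349$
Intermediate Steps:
$b = 2147$ ($b = 86 \cdot 25 + \left(1 - 4\right) = 2150 - 3 = 2147$)
$\frac{18032}{-26398} + \frac{q{\left(-85 \right)}}{b} = \frac{18032}{-26398} + \frac{\left(-1\right) \left(-85\right)}{2147} = 18032 \left(- \frac{1}{26398}\right) + 85 \cdot \frac{1}{2147} = - \frac{9016}{13199} + \frac{85}{2147} = - \frac{18235437}{28338253}$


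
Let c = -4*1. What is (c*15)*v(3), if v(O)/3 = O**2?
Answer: -1620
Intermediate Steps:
c = -4
v(O) = 3*O**2
(c*15)*v(3) = (-4*15)*(3*3**2) = -180*9 = -60*27 = -1620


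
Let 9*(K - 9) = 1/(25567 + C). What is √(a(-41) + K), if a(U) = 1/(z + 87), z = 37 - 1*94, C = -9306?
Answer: √2149737209830/487830 ≈ 3.0056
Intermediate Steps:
z = -57 (z = 37 - 94 = -57)
a(U) = 1/30 (a(U) = 1/(-57 + 87) = 1/30)
K = 1317142/146349 (K = 9 + 1/(9*(25567 - 9306)) = 9 + (⅑)/16261 = 9 + (⅑)*(1/16261) = 9 + 1/146349 = 1317142/146349 ≈ 9.0000)
√(a(-41) + K) = √(1/30 + 1317142/146349) = √(13220203/1463490) = √2149737209830/487830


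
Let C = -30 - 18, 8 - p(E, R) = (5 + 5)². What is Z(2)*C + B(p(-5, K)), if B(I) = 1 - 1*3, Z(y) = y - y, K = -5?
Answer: -2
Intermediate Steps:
p(E, R) = -92 (p(E, R) = 8 - (5 + 5)² = 8 - 1*10² = 8 - 1*100 = 8 - 100 = -92)
Z(y) = 0
B(I) = -2 (B(I) = 1 - 3 = -2)
C = -48
Z(2)*C + B(p(-5, K)) = 0*(-48) - 2 = 0 - 2 = -2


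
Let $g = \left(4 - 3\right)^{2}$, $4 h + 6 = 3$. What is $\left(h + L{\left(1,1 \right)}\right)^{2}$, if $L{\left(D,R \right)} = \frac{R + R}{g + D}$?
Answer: $\frac{1}{16} \approx 0.0625$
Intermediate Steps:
$h = - \frac{3}{4}$ ($h = - \frac{3}{2} + \frac{1}{4} \cdot 3 = - \frac{3}{2} + \frac{3}{4} = - \frac{3}{4} \approx -0.75$)
$g = 1$ ($g = 1^{2} = 1$)
$L{\left(D,R \right)} = \frac{2 R}{1 + D}$ ($L{\left(D,R \right)} = \frac{R + R}{1 + D} = \frac{2 R}{1 + D}$)
$\left(h + L{\left(1,1 \right)}\right)^{2} = \left(- \frac{3}{4} + 2 \cdot 1 \frac{1}{1 + 1}\right)^{2} = \left(- \frac{3}{4} + 2 \cdot 1 \cdot \frac{1}{2}\right)^{2} = \left(- \frac{3}{4} + 1\right)^{2} = \left(\frac{1}{4}\right)^{2} = \frac{1}{16}$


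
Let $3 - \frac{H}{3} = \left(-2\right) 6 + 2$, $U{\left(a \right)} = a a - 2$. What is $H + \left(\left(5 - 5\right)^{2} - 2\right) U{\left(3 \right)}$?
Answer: $25$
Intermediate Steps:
$U{\left(a \right)} = -2 + a^{2}$ ($U{\left(a \right)} = a^{2} - 2 = -2 + a^{2}$)
$H = 39$ ($H = 9 - 3 \left(\left(-2\right) 6 + 2\right) = 9 - 3 \left(-12 + 2\right) = 9 - -30 = 9 + 30 = 39$)
$H + \left(\left(5 - 5\right)^{2} - 2\right) U{\left(3 \right)} = 39 + \left(\left(5 - 5\right)^{2} - 2\right) \left(-2 + 3^{2}\right) = 39 + \left(0^{2} - 2\right) \left(-2 + 9\right) = 39 + \left(0 - 2\right) 7 = 39 - 14 = 25$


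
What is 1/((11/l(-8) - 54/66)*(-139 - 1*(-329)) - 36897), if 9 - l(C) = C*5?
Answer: -539/19948283 ≈ -2.7020e-5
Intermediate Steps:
l(C) = 9 - 5*C (l(C) = 9 - C*5 = 9 - 5*C)
1/((11/l(-8) - 54/66)*(-139 - 1*(-329)) - 36897) = 1/((11/(9 - 5*(-8)) - 54/66)*(-139 - 1*(-329)) - 36897) = 1/((11/(9 + 40) - 54*1/66)*(-139 + 329) - 36897) = 1/((11/49 - 9/11)*190 - 36897) = 1/(-320/539*190 - 36897) = 1/(-60800/539 - 36897) = 1/(-19948283/539) = -539/19948283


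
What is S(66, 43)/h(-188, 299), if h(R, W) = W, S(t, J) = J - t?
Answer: -1/13 ≈ -0.076923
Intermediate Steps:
S(66, 43)/h(-188, 299) = (43 - 1*66)/299 = (43 - 66)*(1/299) = -23*1/299 = -1/13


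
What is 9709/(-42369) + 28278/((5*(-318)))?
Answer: -202257982/11227785 ≈ -18.014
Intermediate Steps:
9709/(-42369) + 28278/((5*(-318))) = 9709*(-1/42369) + 28278/(-1590) = -9709/42369 + 28278*(-1/1590) = -9709/42369 - 4713/265 = -202257982/11227785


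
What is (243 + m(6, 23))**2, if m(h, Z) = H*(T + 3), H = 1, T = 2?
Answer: 61504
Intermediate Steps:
m(h, Z) = 5 (m(h, Z) = 1*(2 + 3) = 1*5 = 5)
(243 + m(6, 23))**2 = (243 + 5)**2 = 248**2 = 61504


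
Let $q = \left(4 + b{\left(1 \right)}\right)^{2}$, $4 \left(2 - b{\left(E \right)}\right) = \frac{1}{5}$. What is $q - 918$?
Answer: $- \frac{353039}{400} \approx -882.6$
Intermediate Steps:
$b{\left(E \right)} = \frac{39}{20}$ ($b{\left(E \right)} = 2 - \frac{1}{4 \cdot 5} = 2 - \frac{1}{20} = \frac{39}{20}$)
$q = \frac{14161}{400}$ ($q = \left(4 + \frac{39}{20}\right)^{2} = \left(\frac{119}{20}\right)^{2} = \frac{14161}{400} \approx 35.402$)
$q - 918 = \frac{14161}{400} - 918 = - \frac{353039}{400}$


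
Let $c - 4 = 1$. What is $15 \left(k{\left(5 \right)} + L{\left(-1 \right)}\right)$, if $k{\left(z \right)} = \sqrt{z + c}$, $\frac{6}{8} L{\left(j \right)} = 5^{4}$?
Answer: $12500 + 15 \sqrt{10} \approx 12547.0$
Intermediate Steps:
$c = 5$ ($c = 4 + 1 = 5$)
$L{\left(j \right)} = \frac{2500}{3}$ ($L{\left(j \right)} = \frac{4 \cdot 5^{4}}{3} = \frac{4}{3} \cdot 625 = \frac{2500}{3}$)
$k{\left(z \right)} = \sqrt{5 + z}$ ($k{\left(z \right)} = \sqrt{z + 5} = \sqrt{5 + z}$)
$15 \left(k{\left(5 \right)} + L{\left(-1 \right)}\right) = 15 \left(\sqrt{5 + 5} + \frac{2500}{3}\right) = 15 \left(\sqrt{10} + \frac{2500}{3}\right) = 15 \left(\frac{2500}{3} + \sqrt{10}\right) = 12500 + 15 \sqrt{10}$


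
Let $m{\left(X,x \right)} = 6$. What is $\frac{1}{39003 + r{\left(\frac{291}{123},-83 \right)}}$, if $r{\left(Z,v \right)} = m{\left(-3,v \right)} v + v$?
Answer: $\frac{1}{38422} \approx 2.6027 \cdot 10^{-5}$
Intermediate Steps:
$r{\left(Z,v \right)} = 7 v$ ($r{\left(Z,v \right)} = 6 v + v = 7 v$)
$\frac{1}{39003 + r{\left(\frac{291}{123},-83 \right)}} = \frac{1}{39003 + 7 \left(-83\right)} = \frac{1}{39003 - 581} = \frac{1}{38422}$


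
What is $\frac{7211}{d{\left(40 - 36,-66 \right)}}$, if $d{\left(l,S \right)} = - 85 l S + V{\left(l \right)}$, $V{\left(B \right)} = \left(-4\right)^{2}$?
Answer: $\frac{7211}{22456} \approx 0.32112$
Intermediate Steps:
$V{\left(B \right)} = 16$
$d{\left(l,S \right)} = 16 - 85 S l$ ($d{\left(l,S \right)} = - 85 l S + 16 = - 85 S l + 16 = 16 - 85 S l$)
$\frac{7211}{d{\left(40 - 36,-66 \right)}} = \frac{7211}{16 - - 5610 \left(40 - 36\right)} = \frac{7211}{16 - \left(-5610\right) 4} = \frac{7211}{16 + 22440} = \frac{7211}{22456}$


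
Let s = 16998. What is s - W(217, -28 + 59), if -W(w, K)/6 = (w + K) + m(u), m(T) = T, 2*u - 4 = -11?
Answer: 18465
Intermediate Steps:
u = -7/2 (u = 2 + (1/2)*(-11) = 2 - 11/2 = -7/2 ≈ -3.5000)
W(w, K) = 21 - 6*K - 6*w (W(w, K) = -6*((w + K) - 7/2) = -6*((K + w) - 7/2) = -6*(-7/2 + K + w) = 21 - 6*K - 6*w)
s - W(217, -28 + 59) = 16998 - (21 - 6*(-28 + 59) - 6*217) = 16998 - (21 - 6*31 - 1302) = 16998 - (21 - 186 - 1302) = 16998 - 1*(-1467) = 16998 + 1467 = 18465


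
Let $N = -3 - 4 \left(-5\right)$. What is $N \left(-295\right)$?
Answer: $-5015$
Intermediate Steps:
$N = 17$ ($N = -3 - -20 = -3 + 20 = 17$)
$N \left(-295\right) = 17 \left(-295\right) = -5015$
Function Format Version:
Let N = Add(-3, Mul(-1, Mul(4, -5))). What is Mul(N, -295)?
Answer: -5015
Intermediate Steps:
N = 17 (N = Add(-3, Mul(-1, -20)) = Add(-3, 20) = 17)
Mul(N, -295) = Mul(17, -295) = -5015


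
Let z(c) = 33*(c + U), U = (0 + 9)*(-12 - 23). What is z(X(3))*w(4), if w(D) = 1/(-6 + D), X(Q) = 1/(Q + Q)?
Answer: 20779/4 ≈ 5194.8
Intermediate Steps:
X(Q) = 1/(2*Q)
U = -315 (U = 9*(-35) = -315)
z(c) = -10395 + 33*c (z(c) = 33*(c - 315) = 33*(-315 + c) = -10395 + 33*c)
z(X(3))*w(4) = (-10395 + 33*((½)/3))/(-6 + 4) = (-10395 + 33*((½)*(⅓)))/(-2) = (-10395 + 33*(⅙))*(-½) = (-10395 + 11/2)*(-½) = -20779/2*(-½) = 20779/4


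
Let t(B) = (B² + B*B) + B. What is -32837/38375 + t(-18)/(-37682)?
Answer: -630770042/723023375 ≈ -0.87241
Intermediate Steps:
t(B) = B + 2*B² (t(B) = (B² + B²) + B = 2*B² + B = B + 2*B²)
-32837/38375 + t(-18)/(-37682) = -32837/38375 - 18*(1 + 2*(-18))/(-37682) = -32837*1/38375 - 18*(1 - 36)*(-1/37682) = -32837/38375 - 18*(-35)*(-1/37682) = -32837/38375 + 630*(-1/37682) = -32837/38375 - 315/18841 = -630770042/723023375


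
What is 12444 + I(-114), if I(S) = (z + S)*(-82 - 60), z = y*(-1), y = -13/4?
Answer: 56341/2 ≈ 28171.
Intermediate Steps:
y = -13/4 (y = -13*¼ = -13/4 ≈ -3.2500)
z = 13/4 (z = -13/4*(-1) = 13/4 ≈ 3.2500)
I(S) = -923/2 - 142*S (I(S) = (13/4 + S)*(-82 - 60) = (13/4 + S)*(-142) = -923/2 - 142*S)
12444 + I(-114) = 12444 + (-923/2 - 142*(-114)) = 12444 + (-923/2 + 16188) = 12444 + 31453/2 = 56341/2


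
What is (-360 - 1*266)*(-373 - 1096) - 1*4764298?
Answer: -3844704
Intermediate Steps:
(-360 - 1*266)*(-373 - 1096) - 1*4764298 = (-360 - 266)*(-1469) - 4764298 = -626*(-1469) - 4764298 = 919594 - 4764298 = -3844704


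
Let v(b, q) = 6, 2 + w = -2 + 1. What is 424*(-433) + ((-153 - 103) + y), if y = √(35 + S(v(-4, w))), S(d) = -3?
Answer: -183848 + 4*√2 ≈ -1.8384e+5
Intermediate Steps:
w = -3 (w = -2 + (-2 + 1) = -2 - 1 = -3)
y = 4*√2 (y = √(35 - 3) = √32 = 4*√2 ≈ 5.6569)
424*(-433) + ((-153 - 103) + y) = 424*(-433) + ((-153 - 103) + 4*√2) = -183592 + (-256 + 4*√2) = -183848 + 4*√2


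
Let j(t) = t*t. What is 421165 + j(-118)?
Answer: 435089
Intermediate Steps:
j(t) = t²
421165 + j(-118) = 421165 + (-118)² = 421165 + 13924 = 435089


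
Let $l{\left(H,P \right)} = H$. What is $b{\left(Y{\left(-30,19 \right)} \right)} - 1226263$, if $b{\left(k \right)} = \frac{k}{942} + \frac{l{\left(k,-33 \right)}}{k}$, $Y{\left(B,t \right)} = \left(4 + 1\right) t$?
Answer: $- \frac{1155138709}{942} \approx -1.2263 \cdot 10^{6}$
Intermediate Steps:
$Y{\left(B,t \right)} = 5 t$
$b{\left(k \right)} = 1 + \frac{k}{942}$ ($b{\left(k \right)} = \frac{k}{942} + \frac{k}{k} = k \frac{1}{942} + 1 = \frac{k}{942} + 1 = 1 + \frac{k}{942}$)
$b{\left(Y{\left(-30,19 \right)} \right)} - 1226263 = \left(1 + \frac{5 \cdot 19}{942}\right) - 1226263 = \left(1 + \frac{1}{942} \cdot 95\right) - 1226263 = \left(1 + \frac{95}{942}\right) - 1226263 = \frac{1037}{942} - 1226263 = - \frac{1155138709}{942}$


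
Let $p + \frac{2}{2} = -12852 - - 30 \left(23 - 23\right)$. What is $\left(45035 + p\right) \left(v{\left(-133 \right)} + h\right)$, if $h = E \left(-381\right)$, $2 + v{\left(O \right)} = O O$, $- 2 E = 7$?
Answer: $612117731$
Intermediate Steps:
$E = - \frac{7}{2}$ ($E = \left(- \frac{1}{2}\right) 7 = - \frac{7}{2} \approx -3.5$)
$v{\left(O \right)} = -2 + O^{2}$ ($v{\left(O \right)} = -2 + O O = -2 + O^{2}$)
$h = \frac{2667}{2}$ ($h = \left(- \frac{7}{2}\right) \left(-381\right) = \frac{2667}{2} \approx 1333.5$)
$p = -12853$ ($p = -1 - \left(12852 - 30 \left(23 - 23\right)\right) = -1 - \left(12852 - 0\right) = -1 - 12852 = -12853$)
$\left(45035 + p\right) \left(v{\left(-133 \right)} + h\right) = \left(45035 - 12853\right) \left(\left(-2 + \left(-133\right)^{2}\right) + \frac{2667}{2}\right) = 32182 \left(\left(-2 + 17689\right) + \frac{2667}{2}\right) = 32182 \left(17687 + \frac{2667}{2}\right) = 32182 \cdot \frac{38041}{2} = 612117731$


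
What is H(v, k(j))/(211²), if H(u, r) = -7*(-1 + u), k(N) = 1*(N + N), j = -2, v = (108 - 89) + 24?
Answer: -294/44521 ≈ -0.0066036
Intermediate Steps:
v = 43 (v = 19 + 24 = 43)
k(N) = 2*N (k(N) = 1*(2*N) = 2*N)
H(u, r) = 7 - 7*u
H(v, k(j))/(211²) = (7 - 7*43)/(211²) = (7 - 301)/44521 = -294*1/44521 = -294/44521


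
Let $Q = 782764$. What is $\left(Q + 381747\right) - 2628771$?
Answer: $-1464260$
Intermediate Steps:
$\left(Q + 381747\right) - 2628771 = \left(782764 + 381747\right) - 2628771 = 1164511 - 2628771 = -1464260$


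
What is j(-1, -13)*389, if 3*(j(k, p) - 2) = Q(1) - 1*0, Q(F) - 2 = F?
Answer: 1167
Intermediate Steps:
Q(F) = 2 + F
j(k, p) = 3 (j(k, p) = 2 + ((2 + 1) - 1*0)/3 = 2 + (3 + 0)/3 = 2 + (⅓)*3 = 2 + 1 = 3)
j(-1, -13)*389 = 3*389 = 1167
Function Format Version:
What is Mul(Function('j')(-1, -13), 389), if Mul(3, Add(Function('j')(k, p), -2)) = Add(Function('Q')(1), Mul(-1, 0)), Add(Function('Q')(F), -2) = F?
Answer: 1167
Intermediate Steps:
Function('Q')(F) = Add(2, F)
Function('j')(k, p) = 3 (Function('j')(k, p) = Add(2, Mul(Rational(1, 3), Add(Add(2, 1), Mul(-1, 0)))) = Add(2, Mul(Rational(1, 3), Add(3, 0))) = Add(2, Mul(Rational(1, 3), 3)) = Add(2, 1) = 3)
Mul(Function('j')(-1, -13), 389) = Mul(3, 389) = 1167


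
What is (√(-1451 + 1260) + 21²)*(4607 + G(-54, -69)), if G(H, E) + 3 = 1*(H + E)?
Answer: 1976121 + 4481*I*√191 ≈ 1.9761e+6 + 61929.0*I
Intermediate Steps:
G(H, E) = -3 + E + H (G(H, E) = -3 + 1*(H + E) = -3 + 1*(E + H) = -3 + (E + H) = -3 + E + H)
(√(-1451 + 1260) + 21²)*(4607 + G(-54, -69)) = (√(-1451 + 1260) + 21²)*(4607 + (-3 - 69 - 54)) = (√(-191) + 441)*(4607 - 126) = (I*√191 + 441)*4481 = (441 + I*√191)*4481 = 1976121 + 4481*I*√191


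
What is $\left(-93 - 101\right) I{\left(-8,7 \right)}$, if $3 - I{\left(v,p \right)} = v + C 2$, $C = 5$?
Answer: $-194$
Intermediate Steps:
$I{\left(v,p \right)} = -7 - v$ ($I{\left(v,p \right)} = 3 - \left(v + 5 \cdot 2\right) = 3 - \left(v + 10\right) = 3 - \left(10 + v\right) = -7 - v$)
$\left(-93 - 101\right) I{\left(-8,7 \right)} = \left(-93 - 101\right) \left(-7 - -8\right) = - 194 \left(-7 + 8\right) = \left(-194\right) 1 = -194$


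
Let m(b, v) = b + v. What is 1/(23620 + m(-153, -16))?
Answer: 1/23451 ≈ 4.2642e-5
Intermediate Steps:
1/(23620 + m(-153, -16)) = 1/(23620 + (-153 - 16)) = 1/(23620 - 169) = 1/23451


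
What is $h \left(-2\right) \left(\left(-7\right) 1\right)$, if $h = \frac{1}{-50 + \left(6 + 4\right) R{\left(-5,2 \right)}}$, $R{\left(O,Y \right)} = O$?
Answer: $- \frac{7}{50} \approx -0.14$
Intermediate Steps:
$h = - \frac{1}{100}$ ($h = \frac{1}{-50 + \left(6 + 4\right) \left(-5\right)} = \frac{1}{-50 + 10 \left(-5\right)} = \frac{1}{-50 - 50} = \frac{1}{-100} = - \frac{1}{100} \approx -0.01$)
$h \left(-2\right) \left(\left(-7\right) 1\right) = \left(- \frac{1}{100}\right) \left(-2\right) \left(\left(-7\right) 1\right) = \frac{1}{50} \left(-7\right) = - \frac{7}{50}$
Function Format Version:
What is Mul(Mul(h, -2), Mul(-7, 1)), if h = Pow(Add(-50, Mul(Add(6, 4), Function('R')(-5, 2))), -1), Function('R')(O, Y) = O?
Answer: Rational(-7, 50) ≈ -0.14000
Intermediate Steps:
h = Rational(-1, 100) (h = Pow(Add(-50, Mul(Add(6, 4), -5)), -1) = Pow(Add(-50, Mul(10, -5)), -1) = Pow(Add(-50, -50), -1) = Pow(-100, -1) = Rational(-1, 100) ≈ -0.010000)
Mul(Mul(h, -2), Mul(-7, 1)) = Mul(Mul(Rational(-1, 100), -2), Mul(-7, 1)) = Mul(Rational(1, 50), -7) = Rational(-7, 50)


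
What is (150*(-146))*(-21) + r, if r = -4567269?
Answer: -4107369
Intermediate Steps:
(150*(-146))*(-21) + r = (150*(-146))*(-21) - 4567269 = -21900*(-21) - 4567269 = 459900 - 4567269 = -4107369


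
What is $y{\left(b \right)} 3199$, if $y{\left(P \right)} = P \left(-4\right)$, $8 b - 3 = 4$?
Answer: $- \frac{22393}{2} \approx -11197.0$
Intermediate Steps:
$b = \frac{7}{8}$ ($b = \frac{3}{8} + \frac{1}{8} \cdot 4 = \frac{3}{8} + \frac{1}{2} = \frac{7}{8} \approx 0.875$)
$y{\left(P \right)} = - 4 P$
$y{\left(b \right)} 3199 = \left(-4\right) \frac{7}{8} \cdot 3199 = \left(- \frac{7}{2}\right) 3199 = - \frac{22393}{2}$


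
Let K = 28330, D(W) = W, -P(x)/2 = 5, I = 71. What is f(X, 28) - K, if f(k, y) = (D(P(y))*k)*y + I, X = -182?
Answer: 22701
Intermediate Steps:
P(x) = -10 (P(x) = -2*5 = -10)
f(k, y) = 71 - 10*k*y (f(k, y) = (-10*k)*y + 71 = -10*k*y + 71 = 71 - 10*k*y)
f(X, 28) - K = (71 - 10*(-182)*28) - 1*28330 = (71 + 50960) - 28330 = 51031 - 28330 = 22701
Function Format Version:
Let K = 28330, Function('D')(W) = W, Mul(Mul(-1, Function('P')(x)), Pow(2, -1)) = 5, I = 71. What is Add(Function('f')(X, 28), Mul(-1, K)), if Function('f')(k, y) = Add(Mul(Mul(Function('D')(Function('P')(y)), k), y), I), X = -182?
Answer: 22701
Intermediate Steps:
Function('P')(x) = -10 (Function('P')(x) = Mul(-2, 5) = -10)
Function('f')(k, y) = Add(71, Mul(-10, k, y)) (Function('f')(k, y) = Add(Mul(Mul(-10, k), y), 71) = Add(Mul(-10, k, y), 71) = Add(71, Mul(-10, k, y)))
Add(Function('f')(X, 28), Mul(-1, K)) = Add(Add(71, Mul(-10, -182, 28)), Mul(-1, 28330)) = Add(Add(71, 50960), -28330) = Add(51031, -28330) = 22701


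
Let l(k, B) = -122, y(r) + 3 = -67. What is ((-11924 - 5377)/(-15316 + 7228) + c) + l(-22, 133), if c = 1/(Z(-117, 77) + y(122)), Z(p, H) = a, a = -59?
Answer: -41688401/347784 ≈ -119.87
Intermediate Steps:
Z(p, H) = -59
y(r) = -70 (y(r) = -3 - 67 = -70)
c = -1/129 (c = 1/(-59 - 70) = 1/(-129) = -1/129 ≈ -0.0077519)
((-11924 - 5377)/(-15316 + 7228) + c) + l(-22, 133) = ((-11924 - 5377)/(-15316 + 7228) - 1/129) - 122 = (-17301/(-8088) - 1/129) - 122 = (-17301*(-1/8088) - 1/129) - 122 = (5767/2696 - 1/129) - 122 = 741247/347784 - 122 = -41688401/347784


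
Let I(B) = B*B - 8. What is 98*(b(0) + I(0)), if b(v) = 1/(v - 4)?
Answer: -1617/2 ≈ -808.50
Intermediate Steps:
b(v) = 1/(-4 + v)
I(B) = -8 + B² (I(B) = B² - 8 = -8 + B²)
98*(b(0) + I(0)) = 98*(1/(-4 + 0) + (-8 + 0²)) = 98*(1/(-4) + (-8 + 0)) = 98*(-¼ - 8) = 98*(-33/4) = -1617/2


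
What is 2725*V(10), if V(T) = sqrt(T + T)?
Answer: 5450*sqrt(5) ≈ 12187.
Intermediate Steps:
V(T) = sqrt(2)*sqrt(T) (V(T) = sqrt(2*T) = sqrt(2)*sqrt(T))
2725*V(10) = 2725*(sqrt(2)*sqrt(10)) = 2725*(2*sqrt(5)) = 5450*sqrt(5)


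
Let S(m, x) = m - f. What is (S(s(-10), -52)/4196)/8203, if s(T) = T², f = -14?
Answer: 57/17209894 ≈ 3.3120e-6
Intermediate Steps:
S(m, x) = 14 + m (S(m, x) = m - 1*(-14) = m + 14 = 14 + m)
(S(s(-10), -52)/4196)/8203 = ((14 + (-10)²)/4196)/8203 = ((14 + 100)*(1/4196))*(1/8203) = (114*(1/4196))*(1/8203) = (57/2098)*(1/8203) = 57/17209894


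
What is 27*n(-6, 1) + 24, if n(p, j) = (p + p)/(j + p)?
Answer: 444/5 ≈ 88.800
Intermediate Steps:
n(p, j) = 2*p/(j + p) (n(p, j) = (2*p)/(j + p) = 2*p/(j + p))
27*n(-6, 1) + 24 = 27*(2*(-6)/(1 - 6)) + 24 = 27*(2*(-6)/(-5)) + 24 = 27*(2*(-6)*(-1/5)) + 24 = 27*(12/5) + 24 = 324/5 + 24 = 444/5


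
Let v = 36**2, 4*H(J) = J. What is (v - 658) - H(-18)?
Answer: 1285/2 ≈ 642.50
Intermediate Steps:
H(J) = J/4
v = 1296
(v - 658) - H(-18) = (1296 - 658) - (-18)/4 = 638 - 1*(-9/2) = 638 + 9/2 = 1285/2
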